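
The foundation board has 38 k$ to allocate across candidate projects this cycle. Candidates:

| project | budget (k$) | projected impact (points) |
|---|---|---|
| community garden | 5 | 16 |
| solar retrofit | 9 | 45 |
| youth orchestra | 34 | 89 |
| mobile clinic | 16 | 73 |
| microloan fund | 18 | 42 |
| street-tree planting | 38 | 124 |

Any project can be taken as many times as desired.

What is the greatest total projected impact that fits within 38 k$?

180

Best packing: 4×solar retrofit — 36 k$, 180 total.
Every other selection either busts 38 k$ or fails to beat 180.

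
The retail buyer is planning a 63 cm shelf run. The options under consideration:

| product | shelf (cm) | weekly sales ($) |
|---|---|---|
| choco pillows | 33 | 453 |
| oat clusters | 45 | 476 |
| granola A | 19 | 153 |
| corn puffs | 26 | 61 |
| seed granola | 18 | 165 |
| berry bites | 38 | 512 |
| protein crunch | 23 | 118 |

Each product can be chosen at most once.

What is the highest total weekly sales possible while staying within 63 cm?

Taking the top-ratio products first gives choco pillows + seed granola for 618 (51 cm).
The 33 cm tied up in choco pillows is better spent on berry bites — total rises to 677 (56 cm).

677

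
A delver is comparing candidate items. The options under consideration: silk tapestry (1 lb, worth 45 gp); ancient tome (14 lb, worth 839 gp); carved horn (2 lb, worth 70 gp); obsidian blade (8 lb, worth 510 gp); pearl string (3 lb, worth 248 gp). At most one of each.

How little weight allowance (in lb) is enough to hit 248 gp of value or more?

Need the lightest bundle worth ≥ 248.
Taking pearl string gives 248 (≥ 248) for 3 lb.
Any bundle with less than 3 lb falls short of 248.

3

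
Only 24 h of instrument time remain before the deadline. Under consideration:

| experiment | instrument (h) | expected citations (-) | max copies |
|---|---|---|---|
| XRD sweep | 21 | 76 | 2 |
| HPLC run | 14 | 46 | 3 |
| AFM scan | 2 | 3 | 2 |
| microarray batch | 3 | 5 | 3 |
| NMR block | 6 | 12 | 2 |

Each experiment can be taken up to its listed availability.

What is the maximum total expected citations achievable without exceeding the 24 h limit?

Density check — XRD sweep 3.62, HPLC run 3.29, NMR block 2.00, microarray batch 1.67 are the best per h.
The ratio ordering already packs tightly: XRD sweep + microarray batch, 24 h, 81.
Nothing else within 24 h beats 81.

81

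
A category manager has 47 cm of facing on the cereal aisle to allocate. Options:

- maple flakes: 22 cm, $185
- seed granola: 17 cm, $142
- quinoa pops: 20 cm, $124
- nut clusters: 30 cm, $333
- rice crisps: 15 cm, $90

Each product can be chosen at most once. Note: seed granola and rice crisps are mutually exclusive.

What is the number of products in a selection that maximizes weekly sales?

The maximum weekly sales within 47 cm is 475.
seed granola + nut clusters hits 475 at 47 cm.
All optima have 2 products.

2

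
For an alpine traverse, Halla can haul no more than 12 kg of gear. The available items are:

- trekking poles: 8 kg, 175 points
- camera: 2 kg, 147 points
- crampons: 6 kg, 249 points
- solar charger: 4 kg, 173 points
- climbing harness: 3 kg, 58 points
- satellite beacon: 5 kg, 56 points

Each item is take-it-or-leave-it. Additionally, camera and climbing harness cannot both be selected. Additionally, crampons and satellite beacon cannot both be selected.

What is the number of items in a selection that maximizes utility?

3

The maximum utility within 12 kg is 569.
camera + crampons + solar charger hits 569 at 12 kg.
All optima have 3 items.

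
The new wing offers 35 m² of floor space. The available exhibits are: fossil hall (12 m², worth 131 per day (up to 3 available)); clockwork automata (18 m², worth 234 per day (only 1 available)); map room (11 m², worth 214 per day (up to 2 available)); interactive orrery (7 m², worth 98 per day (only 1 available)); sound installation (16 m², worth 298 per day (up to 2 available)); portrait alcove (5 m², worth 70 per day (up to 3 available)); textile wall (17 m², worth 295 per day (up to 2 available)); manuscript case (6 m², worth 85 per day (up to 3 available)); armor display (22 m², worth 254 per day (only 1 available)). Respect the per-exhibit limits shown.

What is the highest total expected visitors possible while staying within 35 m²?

Greedy by ratio would take 2×map room + 2×manuscript case: 34 m² used, total 598.
The 6 m² tied up in manuscript case is better spent on interactive orrery — total rises to 611 (35 m²).
That's the maximum — no swap from here does better than 611.

611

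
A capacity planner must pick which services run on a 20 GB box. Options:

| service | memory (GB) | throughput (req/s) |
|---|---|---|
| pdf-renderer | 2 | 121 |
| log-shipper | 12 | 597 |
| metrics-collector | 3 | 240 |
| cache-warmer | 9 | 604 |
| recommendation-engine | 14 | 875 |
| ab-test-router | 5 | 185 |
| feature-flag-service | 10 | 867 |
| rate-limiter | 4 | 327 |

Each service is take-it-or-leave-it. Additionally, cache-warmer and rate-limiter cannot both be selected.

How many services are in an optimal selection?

4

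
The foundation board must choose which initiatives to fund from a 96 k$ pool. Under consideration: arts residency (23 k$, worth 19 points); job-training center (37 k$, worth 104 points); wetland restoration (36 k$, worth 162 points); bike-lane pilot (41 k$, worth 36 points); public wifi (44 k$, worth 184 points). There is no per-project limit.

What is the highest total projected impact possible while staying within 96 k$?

368

Filling by ratio: arts residency + 2×wetland restoration for 343, with 1 k$ left unused.
Dropping arts residency and 2×wetland restoration frees 95 k$; slotting in 2×public wifi (88 k$) lifts the total to 368 at 88 k$.
Nothing else within 96 k$ beats 368.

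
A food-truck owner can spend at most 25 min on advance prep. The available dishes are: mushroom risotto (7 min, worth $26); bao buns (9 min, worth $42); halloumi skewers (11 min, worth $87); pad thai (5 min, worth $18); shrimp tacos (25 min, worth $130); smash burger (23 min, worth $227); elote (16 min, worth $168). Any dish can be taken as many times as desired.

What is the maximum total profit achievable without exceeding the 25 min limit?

Greedy by ratio would take bao buns + elote: 25 min used, total 210.
The 25 min tied up in bao buns and elote is better spent on smash burger — total rises to 227 (23 min).

227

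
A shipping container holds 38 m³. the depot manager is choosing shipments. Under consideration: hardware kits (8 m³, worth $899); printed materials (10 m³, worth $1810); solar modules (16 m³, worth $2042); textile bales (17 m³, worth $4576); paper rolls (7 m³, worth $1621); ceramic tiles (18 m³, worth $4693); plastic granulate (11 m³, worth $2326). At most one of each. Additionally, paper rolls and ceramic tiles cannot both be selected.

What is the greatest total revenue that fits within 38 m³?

9269

Density check — textile bales 269.18, ceramic tiles 260.72, paper rolls 231.57, plastic granulate 211.45 are the best per m³.
Best packing: textile bales + ceramic tiles — 35 m³, 9269 total.
The closest alternative, printed materials + textile bales + plastic granulate, reaches only 8712.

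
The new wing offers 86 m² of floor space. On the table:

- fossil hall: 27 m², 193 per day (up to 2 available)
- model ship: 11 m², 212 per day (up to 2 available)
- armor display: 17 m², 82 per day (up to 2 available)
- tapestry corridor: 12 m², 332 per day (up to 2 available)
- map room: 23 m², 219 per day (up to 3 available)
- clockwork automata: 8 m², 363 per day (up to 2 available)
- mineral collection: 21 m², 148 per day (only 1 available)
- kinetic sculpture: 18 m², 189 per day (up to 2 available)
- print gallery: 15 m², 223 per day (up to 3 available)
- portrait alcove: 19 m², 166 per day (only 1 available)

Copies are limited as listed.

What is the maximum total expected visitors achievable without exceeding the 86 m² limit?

Greedy by ratio would take 2×model ship + 2×tapestry corridor + 2×clockwork automata + print gallery: 77 m² used, total 2037.
Dropping 2×model ship frees 22 m²; slotting in 2×print gallery (30 m²) lifts the total to 2059 at 85 m².

2059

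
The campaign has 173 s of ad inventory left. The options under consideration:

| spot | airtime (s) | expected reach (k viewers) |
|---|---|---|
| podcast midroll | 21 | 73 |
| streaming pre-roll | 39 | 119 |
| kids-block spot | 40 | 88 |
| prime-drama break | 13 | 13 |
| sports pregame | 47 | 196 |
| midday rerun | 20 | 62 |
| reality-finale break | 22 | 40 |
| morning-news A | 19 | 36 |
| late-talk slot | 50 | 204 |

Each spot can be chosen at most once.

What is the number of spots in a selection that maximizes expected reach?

5

Best achievable expected reach is 605.
One optimal bundle: podcast midroll + streaming pre-roll + prime-drama break + sports pregame + late-talk slot (170 s).
Any selection reaching 605 contains exactly 5 spots.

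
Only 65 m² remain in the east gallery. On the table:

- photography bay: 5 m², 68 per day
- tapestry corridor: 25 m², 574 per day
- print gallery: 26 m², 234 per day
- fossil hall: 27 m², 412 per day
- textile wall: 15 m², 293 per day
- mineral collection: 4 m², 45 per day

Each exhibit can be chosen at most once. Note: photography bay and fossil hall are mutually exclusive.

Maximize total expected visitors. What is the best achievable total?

1031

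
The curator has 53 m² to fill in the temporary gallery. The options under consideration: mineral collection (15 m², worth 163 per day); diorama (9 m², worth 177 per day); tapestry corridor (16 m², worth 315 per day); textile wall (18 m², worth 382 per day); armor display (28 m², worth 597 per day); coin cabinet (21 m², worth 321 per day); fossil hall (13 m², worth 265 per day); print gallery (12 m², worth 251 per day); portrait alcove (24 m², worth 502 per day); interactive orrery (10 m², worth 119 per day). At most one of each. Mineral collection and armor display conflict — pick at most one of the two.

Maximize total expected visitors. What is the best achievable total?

1113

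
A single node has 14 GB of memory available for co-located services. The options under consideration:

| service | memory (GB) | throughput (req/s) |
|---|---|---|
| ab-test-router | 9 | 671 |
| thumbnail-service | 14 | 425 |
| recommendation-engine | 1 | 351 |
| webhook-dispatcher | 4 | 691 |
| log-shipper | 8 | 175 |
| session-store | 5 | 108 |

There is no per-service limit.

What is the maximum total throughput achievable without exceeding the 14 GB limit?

4914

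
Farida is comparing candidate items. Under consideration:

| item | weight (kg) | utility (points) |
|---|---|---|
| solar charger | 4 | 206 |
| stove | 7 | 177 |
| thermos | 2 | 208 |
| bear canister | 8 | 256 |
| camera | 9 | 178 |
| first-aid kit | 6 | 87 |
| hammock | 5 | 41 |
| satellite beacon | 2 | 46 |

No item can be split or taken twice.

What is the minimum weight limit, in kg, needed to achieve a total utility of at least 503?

12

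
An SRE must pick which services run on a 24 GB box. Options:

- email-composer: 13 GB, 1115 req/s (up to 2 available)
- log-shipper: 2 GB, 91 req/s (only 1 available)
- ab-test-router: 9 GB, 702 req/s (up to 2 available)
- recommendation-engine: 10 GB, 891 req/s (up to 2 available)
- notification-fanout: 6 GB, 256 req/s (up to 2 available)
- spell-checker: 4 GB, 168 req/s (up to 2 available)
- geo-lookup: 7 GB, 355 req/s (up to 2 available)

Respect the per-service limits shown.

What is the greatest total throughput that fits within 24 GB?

Greedy by ratio would take log-shipper + 2×recommendation-engine: 22 GB used, total 1873.
The 12 GB tied up in log-shipper and recommendation-engine is better spent on email-composer — total rises to 2006 (23 GB).

2006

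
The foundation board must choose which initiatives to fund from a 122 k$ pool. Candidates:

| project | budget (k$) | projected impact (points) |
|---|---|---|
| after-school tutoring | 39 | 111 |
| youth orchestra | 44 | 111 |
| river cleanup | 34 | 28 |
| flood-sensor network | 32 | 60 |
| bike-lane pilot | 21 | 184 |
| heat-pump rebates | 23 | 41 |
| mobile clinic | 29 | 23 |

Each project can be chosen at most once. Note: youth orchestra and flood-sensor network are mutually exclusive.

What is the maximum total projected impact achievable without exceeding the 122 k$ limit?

After-school tutoring + youth orchestra + bike-lane pilot uses 104 of the 122 k$ and totals 406.
Runner-up after-school tutoring + flood-sensor network + bike-lane pilot + heat-pump rebates tops out at 396.

406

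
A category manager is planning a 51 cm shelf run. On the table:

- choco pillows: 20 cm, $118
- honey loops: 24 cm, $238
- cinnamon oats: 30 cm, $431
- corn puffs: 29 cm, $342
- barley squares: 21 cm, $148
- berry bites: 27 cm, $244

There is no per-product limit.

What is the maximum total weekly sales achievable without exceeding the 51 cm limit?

By weekly sales per cm: cinnamon oats 14.37, corn puffs 11.79, honey loops 9.92 lead.
The ratio ordering already packs tightly: cinnamon oats + barley squares, 51 cm, 579.
That's the maximum — no swap from here does better than 579.

579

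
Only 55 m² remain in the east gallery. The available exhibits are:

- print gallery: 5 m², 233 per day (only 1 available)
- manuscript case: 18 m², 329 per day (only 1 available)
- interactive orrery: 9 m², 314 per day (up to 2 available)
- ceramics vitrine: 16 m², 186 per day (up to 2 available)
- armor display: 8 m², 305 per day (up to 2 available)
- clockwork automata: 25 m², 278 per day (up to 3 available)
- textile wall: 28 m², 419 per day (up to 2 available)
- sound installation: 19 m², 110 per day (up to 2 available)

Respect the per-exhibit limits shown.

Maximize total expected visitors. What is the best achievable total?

Taking print gallery + 2×interactive orrery + ceramics vitrine + 2×armor display: 55 m² used, 1657 in expected visitors.
No other feasible combination exceeds 1657.

1657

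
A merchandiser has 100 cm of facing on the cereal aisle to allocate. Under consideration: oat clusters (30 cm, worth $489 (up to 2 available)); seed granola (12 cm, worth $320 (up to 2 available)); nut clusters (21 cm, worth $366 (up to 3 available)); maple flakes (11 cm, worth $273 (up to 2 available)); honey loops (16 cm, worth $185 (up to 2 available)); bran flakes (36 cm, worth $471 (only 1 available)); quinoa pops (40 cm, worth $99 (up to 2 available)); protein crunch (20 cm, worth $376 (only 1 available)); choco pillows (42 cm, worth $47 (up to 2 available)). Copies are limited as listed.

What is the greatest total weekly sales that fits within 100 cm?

2051

Filling by ratio: 2×seed granola + nut clusters + 2×maple flakes + protein crunch for 1928, with 13 cm left unused.
Replace nut clusters with oat clusters: the trade gains 123 net, giving 2051 at 96 cm.
The spare 4 cm is too small for any remaining product, and no exchange beats 2051.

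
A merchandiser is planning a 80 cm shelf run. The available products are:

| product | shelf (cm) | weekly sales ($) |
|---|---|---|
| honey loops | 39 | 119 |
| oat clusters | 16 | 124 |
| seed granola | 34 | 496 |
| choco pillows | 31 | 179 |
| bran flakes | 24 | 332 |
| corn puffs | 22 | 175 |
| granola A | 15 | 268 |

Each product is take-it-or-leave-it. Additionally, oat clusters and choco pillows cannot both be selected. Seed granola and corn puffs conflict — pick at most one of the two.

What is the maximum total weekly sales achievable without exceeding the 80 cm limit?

By weekly sales per cm: granola A 17.87, seed granola 14.59, bran flakes 13.83, corn puffs 7.95 lead.
Seed granola + bran flakes + granola A uses 73 of the 80 cm and totals 1096.
Next best is oat clusters + seed granola + bran flakes at 952 (74 cm) — short by 144.

1096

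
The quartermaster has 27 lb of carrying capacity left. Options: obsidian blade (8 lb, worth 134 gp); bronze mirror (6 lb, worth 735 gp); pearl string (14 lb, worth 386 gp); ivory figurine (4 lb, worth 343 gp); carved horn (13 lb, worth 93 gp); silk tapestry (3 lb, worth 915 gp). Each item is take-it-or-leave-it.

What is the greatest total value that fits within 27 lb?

2379

Best packing: bronze mirror + pearl string + ivory figurine + silk tapestry — 27 lb, 2379 total.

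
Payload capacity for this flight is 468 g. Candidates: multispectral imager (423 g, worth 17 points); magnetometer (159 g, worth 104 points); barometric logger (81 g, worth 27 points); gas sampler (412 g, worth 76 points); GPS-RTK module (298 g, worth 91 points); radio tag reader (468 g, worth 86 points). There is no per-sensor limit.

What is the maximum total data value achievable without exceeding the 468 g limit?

235

Taking 2×magnetometer + barometric logger: 399 g used, 235 in data value.
Every other selection either busts 468 g or fails to beat 235.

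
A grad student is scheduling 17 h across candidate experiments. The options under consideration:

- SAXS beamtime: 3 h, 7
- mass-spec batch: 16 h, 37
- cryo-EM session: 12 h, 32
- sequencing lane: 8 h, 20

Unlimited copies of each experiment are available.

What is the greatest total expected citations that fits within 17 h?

41

A density-first pass picks SAXS beamtime + cryo-EM session — 39 at 15 h.
Dropping cryo-EM session frees 12 h; slotting in 2×SAXS beamtime + sequencing lane (14 h) lifts the total to 41 at 17 h.
No other feasible combination exceeds 41.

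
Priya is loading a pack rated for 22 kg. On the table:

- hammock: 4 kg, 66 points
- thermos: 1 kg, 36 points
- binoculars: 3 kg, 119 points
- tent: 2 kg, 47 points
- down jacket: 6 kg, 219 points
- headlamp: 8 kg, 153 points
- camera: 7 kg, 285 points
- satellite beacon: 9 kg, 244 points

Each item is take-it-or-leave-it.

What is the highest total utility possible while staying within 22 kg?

Greedy by ratio would take thermos + binoculars + tent + down jacket + camera: 19 kg used, total 706.
Replace thermos and binoculars and tent with satellite beacon: the trade gains 42 net, giving 748 at 22 kg.
An exhaustive check of the 256 subsets confirms 748.

748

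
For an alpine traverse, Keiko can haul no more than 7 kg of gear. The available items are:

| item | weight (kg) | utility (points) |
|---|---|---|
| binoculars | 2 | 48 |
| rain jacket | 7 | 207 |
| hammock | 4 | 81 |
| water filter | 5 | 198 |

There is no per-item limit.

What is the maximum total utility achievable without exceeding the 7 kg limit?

246

By utility per kg: water filter 39.60, rain jacket 29.57, binoculars 24.00 lead.
Binoculars + water filter uses 7 of the 7 kg and totals 246.
No other feasible combination exceeds 246.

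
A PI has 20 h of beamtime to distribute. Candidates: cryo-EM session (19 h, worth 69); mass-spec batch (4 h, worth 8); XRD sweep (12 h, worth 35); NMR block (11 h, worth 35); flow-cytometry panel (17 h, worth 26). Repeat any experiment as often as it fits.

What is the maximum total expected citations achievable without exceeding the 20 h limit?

69

Taking cryo-EM session: 19 h used, 69 in expected citations.
Every other selection either busts 20 h or fails to beat 69.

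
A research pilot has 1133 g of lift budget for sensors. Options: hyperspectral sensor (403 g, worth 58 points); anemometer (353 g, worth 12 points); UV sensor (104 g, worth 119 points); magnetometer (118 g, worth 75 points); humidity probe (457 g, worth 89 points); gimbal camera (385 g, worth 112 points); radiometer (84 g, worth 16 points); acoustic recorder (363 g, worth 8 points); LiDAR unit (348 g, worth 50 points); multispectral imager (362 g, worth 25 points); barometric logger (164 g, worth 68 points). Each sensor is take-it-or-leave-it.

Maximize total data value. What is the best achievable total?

424

Greedy by ratio would take UV sensor + magnetometer + gimbal camera + radiometer + barometric logger: 855 g used, total 390.
Dropping radiometer frees 84 g; slotting in LiDAR unit (348 g) lifts the total to 424 at 1119 g.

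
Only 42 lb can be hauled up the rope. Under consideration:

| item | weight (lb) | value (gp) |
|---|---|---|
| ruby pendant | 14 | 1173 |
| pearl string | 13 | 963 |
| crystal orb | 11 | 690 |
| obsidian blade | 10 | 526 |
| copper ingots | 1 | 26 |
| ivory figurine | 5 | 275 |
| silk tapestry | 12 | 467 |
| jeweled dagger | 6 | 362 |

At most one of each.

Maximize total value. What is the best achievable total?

By value per lb: ruby pendant 83.79, pearl string 74.08, crystal orb 62.73 lead.
The ratio heuristic lands on ruby pendant + pearl string + crystal orb + copper ingots (2852) but leaves 3 lb idle.
Dropping crystal orb and copper ingots frees 12 lb; slotting in obsidian blade + ivory figurine (15 lb) lifts the total to 2937 at 42 lb.
Next best is ruby pendant + pearl string + crystal orb + copper ingots at 2852 (39 lb) — short by 85.

2937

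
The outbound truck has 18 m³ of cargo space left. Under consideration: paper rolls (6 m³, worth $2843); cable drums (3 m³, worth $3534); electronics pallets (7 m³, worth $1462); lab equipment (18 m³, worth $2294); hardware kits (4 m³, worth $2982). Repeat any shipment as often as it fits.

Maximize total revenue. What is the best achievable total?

Best packing: 6×cable drums — 18 m³, 21204 total.
No other feasible combination exceeds 21204.

21204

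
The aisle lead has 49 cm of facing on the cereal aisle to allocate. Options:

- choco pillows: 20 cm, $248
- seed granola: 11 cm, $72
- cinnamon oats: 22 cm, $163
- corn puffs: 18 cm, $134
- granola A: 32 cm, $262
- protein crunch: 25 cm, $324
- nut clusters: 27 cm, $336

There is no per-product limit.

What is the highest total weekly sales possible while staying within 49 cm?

Greedy by ratio would take choco pillows + protein crunch: 45 cm used, total 572.
Replace protein crunch with nut clusters: the trade gains 12 net, giving 584 at 47 cm.
The spare 2 cm is too small for any remaining product, and no exchange beats 584.

584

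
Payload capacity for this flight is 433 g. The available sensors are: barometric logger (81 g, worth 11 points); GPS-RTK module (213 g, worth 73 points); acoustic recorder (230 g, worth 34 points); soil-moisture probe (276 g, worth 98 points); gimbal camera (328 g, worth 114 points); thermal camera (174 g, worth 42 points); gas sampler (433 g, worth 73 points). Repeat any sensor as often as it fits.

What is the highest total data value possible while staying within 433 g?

146

Greedy by ratio would take barometric logger + soil-moisture probe: 357 g used, total 109.
Replace barometric logger and soil-moisture probe with 2×GPS-RTK module: the trade gains 37 net, giving 146 at 426 g.
Nothing else within 433 g beats 146.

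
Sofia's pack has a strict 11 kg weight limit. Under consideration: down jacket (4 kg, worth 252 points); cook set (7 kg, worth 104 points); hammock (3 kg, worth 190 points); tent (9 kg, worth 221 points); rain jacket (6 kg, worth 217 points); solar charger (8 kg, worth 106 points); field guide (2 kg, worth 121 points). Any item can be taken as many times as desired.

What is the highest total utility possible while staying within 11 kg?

694

By utility per kg: hammock 63.33, down jacket 63.00, field guide 60.50 lead.
Greedy by ratio would take 3×hammock + field guide: 11 kg used, total 691.
The 8 kg tied up in 2×hammock and field guide is better spent on 2×down jacket — total rises to 694 (11 kg).
That's the maximum — no swap from here does better than 694.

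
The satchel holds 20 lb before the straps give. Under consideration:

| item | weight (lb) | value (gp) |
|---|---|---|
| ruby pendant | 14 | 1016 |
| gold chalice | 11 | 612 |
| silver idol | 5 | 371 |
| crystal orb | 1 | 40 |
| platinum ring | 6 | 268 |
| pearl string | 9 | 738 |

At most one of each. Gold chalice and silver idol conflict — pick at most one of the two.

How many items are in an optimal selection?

3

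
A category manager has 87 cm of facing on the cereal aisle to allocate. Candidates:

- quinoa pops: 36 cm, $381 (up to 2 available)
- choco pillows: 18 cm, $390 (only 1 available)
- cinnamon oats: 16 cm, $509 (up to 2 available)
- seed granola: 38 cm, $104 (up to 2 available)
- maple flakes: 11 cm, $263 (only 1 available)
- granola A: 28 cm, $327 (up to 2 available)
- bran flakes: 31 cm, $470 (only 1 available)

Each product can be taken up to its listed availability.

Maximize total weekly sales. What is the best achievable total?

Density check — cinnamon oats 31.81, maple flakes 23.91, choco pillows 21.67 are the best per cm.
The ratio heuristic lands on choco pillows + 2×cinnamon oats + maple flakes (1671) but leaves 26 cm idle.
Dropping maple flakes frees 11 cm; slotting in bran flakes (31 cm) lifts the total to 1878 at 81 cm.
The spare 6 cm is too small for any remaining product, and no exchange beats 1878.

1878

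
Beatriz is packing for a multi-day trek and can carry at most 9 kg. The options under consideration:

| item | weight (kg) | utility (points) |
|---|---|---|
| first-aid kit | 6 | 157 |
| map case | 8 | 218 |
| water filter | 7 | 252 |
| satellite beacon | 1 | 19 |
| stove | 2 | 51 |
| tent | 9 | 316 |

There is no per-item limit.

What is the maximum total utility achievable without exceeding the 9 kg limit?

316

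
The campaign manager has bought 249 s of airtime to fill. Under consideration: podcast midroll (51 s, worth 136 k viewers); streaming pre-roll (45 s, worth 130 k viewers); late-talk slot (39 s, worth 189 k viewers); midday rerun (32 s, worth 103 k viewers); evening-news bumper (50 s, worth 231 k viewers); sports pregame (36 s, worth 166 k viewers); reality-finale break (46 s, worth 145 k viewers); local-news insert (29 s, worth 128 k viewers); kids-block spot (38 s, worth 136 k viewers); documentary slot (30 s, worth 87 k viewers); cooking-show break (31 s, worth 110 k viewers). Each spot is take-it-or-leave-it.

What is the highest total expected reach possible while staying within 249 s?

1014

The ratio heuristic lands on late-talk slot + evening-news bumper + sports pregame + local-news insert + kids-block spot + cooking-show break (960) but leaves 26 s idle.
Replace kids-block spot with midday rerun + documentary slot: the trade gains 54 net, giving 1014 at 247 s.
Runner-up late-talk slot + evening-news bumper + sports pregame + reality-finale break + local-news insert + kids-block spot tops out at 995.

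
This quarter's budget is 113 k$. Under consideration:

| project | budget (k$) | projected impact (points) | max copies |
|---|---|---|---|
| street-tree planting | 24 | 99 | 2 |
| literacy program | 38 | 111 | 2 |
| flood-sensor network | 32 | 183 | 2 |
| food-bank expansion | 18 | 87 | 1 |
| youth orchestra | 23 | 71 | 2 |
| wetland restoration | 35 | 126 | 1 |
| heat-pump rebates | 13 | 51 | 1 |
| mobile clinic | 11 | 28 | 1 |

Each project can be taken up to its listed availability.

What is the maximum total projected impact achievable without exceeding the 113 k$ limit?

564

The ratio heuristic lands on street-tree planting + 2×flood-sensor network + food-bank expansion (552) but leaves 7 k$ idle.
Dropping food-bank expansion frees 18 k$; slotting in street-tree planting (24 k$) lifts the total to 564 at 112 k$.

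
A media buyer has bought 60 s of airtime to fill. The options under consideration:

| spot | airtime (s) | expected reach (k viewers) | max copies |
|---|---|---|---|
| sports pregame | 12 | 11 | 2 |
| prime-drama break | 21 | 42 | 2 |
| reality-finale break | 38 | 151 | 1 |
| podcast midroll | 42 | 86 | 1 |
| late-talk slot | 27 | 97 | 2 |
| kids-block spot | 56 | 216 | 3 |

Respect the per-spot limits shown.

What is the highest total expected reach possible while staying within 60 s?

Ranking by ratio (expected reach/s): reality-finale break 3.97, kids-block spot 3.86, late-talk slot 3.59.
Greedy by ratio would take prime-drama break + reality-finale break: 59 s used, total 193.
The 59 s tied up in prime-drama break and reality-finale break is better spent on kids-block spot — total rises to 216 (56 s).
No other feasible combination exceeds 216.

216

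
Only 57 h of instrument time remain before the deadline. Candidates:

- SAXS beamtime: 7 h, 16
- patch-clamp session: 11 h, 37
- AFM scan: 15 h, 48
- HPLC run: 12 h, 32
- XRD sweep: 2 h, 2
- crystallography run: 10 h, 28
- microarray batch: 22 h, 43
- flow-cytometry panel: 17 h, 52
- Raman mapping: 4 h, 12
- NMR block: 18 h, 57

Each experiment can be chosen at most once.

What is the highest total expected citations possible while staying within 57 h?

177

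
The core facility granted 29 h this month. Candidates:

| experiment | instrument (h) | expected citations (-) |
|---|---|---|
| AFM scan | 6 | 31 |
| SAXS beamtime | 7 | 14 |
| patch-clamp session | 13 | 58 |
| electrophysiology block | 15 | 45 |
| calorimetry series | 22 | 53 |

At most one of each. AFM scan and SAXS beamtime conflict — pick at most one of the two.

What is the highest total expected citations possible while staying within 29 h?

Best packing: patch-clamp session + electrophysiology block — 28 h, 103 total.

103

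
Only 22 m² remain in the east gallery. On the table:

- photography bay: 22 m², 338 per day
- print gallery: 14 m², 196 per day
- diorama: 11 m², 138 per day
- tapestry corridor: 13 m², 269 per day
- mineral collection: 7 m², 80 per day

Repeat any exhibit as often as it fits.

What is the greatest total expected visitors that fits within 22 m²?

Ranking by ratio (expected visitors/m²): tapestry corridor 20.69, photography bay 15.36, print gallery 14.00.
Taking tapestry corridor + mineral collection: 20 m² used, 349 in expected visitors.
Every other selection either busts 22 m² or fails to beat 349.

349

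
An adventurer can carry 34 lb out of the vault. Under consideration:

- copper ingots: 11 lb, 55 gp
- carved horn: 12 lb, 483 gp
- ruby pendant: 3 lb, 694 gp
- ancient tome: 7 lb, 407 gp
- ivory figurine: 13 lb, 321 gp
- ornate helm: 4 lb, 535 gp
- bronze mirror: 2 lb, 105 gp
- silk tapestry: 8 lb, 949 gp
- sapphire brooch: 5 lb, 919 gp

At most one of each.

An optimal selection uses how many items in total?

Optimal total is 3685.
One optimal bundle: carved horn + ruby pendant + ornate helm + bronze mirror + silk tapestry + sapphire brooch (34 lb).
All optima have 6 items.

6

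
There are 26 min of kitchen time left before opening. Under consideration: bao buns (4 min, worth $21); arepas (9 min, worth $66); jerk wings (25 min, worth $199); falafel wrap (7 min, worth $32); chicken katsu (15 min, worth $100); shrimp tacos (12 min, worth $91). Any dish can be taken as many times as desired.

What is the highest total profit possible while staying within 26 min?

Best packing: jerk wings — 25 min, 199 total.

199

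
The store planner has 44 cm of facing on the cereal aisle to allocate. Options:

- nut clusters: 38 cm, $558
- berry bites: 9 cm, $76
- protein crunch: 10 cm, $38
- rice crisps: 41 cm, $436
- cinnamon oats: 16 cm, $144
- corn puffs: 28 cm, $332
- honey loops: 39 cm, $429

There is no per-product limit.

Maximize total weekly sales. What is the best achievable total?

Ranking by ratio (weekly sales/cm): nut clusters 14.68, corn puffs 11.86, honey loops 11.00.
Best packing: nut clusters — 38 cm, 558 total.

558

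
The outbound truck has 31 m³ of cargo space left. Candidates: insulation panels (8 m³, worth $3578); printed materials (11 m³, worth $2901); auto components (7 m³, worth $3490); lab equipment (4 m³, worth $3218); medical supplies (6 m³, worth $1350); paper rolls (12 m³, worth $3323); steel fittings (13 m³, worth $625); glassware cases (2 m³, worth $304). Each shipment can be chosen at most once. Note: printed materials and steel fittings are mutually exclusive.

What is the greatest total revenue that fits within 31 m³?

13609

Taking insulation panels + auto components + lab equipment + paper rolls: 31 m³ used, 13609 in revenue.
Runner-up insulation panels + printed materials + auto components + lab equipment tops out at 13187.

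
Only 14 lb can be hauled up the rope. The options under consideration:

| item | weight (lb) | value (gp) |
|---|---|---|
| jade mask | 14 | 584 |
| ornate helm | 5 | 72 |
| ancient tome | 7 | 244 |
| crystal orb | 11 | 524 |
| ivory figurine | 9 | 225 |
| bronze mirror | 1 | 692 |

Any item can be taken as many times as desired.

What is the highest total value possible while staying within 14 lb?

14×bronze mirror uses 14 of the 14 lb and totals 9688.
No other feasible combination exceeds 9688.

9688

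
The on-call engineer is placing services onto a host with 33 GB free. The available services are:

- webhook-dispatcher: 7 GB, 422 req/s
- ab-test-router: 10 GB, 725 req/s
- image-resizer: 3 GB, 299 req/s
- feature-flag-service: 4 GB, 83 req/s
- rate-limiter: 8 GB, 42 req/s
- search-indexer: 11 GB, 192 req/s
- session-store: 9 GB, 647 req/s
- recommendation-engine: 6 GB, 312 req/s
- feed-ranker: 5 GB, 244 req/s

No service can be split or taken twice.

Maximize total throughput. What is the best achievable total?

Taking the top-ratio services first gives webhook-dispatcher + ab-test-router + image-resizer + feature-flag-service + session-store for 2176 (33 GB).
Dropping webhook-dispatcher and feature-flag-service frees 11 GB; slotting in recommendation-engine + feed-ranker (11 GB) lifts the total to 2227 at 33 GB.
That's the maximum — no swap from here does better than 2227.

2227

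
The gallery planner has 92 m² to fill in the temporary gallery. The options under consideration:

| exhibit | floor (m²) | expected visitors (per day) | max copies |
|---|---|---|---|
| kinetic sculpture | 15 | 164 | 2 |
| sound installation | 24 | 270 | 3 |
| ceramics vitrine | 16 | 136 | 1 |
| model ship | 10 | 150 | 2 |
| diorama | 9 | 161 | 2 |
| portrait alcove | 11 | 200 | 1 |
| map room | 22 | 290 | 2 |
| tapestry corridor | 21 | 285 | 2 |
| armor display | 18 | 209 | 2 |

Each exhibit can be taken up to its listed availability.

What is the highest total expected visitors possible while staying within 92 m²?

The ratio heuristic lands on 2×model ship + 2×diorama + portrait alcove + 2×tapestry corridor (1392) but leaves 1 m² idle.
Replace tapestry corridor with map room: the trade gains 5 net, giving 1397 at 92 m².
Every other selection either busts 92 m² or exceeds an availability limit or fails to beat 1397.

1397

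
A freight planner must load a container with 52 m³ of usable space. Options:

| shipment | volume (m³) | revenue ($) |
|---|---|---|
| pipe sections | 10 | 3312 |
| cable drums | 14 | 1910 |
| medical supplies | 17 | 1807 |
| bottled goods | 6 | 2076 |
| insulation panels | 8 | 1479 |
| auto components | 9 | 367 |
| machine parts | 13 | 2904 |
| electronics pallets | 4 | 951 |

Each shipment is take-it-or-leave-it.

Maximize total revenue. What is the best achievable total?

By revenue per m³: bottled goods 346.00, pipe sections 331.20, electronics pallets 237.75, machine parts 223.38 lead.
Filling by ratio: pipe sections + bottled goods + insulation panels + auto components + machine parts + electronics pallets for 11089, with 2 m³ left unused.
Replace auto components and electronics pallets with cable drums: the trade gains 592 net, giving 11681 at 51 m³.

11681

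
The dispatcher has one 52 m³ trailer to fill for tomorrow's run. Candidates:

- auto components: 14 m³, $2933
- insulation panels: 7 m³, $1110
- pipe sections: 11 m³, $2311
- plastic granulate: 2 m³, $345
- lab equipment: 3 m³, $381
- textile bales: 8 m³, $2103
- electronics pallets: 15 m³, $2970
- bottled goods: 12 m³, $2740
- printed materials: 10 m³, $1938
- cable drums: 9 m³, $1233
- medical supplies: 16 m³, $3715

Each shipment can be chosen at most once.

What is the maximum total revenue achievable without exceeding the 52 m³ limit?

Ranking by ratio (revenue/m³): textile bales 262.88, medical supplies 232.19, bottled goods 228.33.
A density-first pass picks pipe sections + plastic granulate + lab equipment + textile bales + bottled goods + medical supplies — 11595 at 52 m³.
Dropping pipe sections and lab equipment frees 14 m³; slotting in auto components (14 m³) lifts the total to 11836 at 52 m³.
Runner-up pipe sections + plastic granulate + lab equipment + textile bales + bottled goods + medical supplies tops out at 11595.

11836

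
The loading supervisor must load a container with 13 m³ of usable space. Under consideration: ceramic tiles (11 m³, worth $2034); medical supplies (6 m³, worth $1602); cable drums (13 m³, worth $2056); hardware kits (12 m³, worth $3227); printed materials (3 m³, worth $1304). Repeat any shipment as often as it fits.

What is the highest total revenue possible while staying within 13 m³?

Density check — printed materials 434.67, hardware kits 268.92, medical supplies 267.00 are the best per m³.
Taking 4×printed materials: 12 m³ used, 5216 in revenue.

5216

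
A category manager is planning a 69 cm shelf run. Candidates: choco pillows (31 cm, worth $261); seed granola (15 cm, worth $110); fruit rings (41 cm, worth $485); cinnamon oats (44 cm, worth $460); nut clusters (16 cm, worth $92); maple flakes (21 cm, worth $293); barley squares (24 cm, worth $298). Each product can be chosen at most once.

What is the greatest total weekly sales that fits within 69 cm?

Density check — maple flakes 13.95, barley squares 12.42, fruit rings 11.83 are the best per cm.
Greedy by ratio would take seed granola + maple flakes + barley squares: 60 cm used, total 701.
Dropping seed granola and maple flakes frees 36 cm; slotting in fruit rings (41 cm) lifts the total to 783 at 65 cm.
Runner-up fruit rings + maple flakes tops out at 778.

783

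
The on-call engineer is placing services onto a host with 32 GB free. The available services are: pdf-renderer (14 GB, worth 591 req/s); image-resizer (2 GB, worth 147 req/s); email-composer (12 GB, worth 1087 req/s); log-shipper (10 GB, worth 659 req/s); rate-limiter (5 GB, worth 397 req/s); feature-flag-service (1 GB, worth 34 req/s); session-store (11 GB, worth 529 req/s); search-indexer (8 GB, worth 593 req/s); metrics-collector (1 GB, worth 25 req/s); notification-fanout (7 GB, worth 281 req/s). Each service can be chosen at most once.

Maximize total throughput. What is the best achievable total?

2486

By throughput per GB: email-composer 90.58, rate-limiter 79.40, search-indexer 74.12, image-resizer 73.50 lead.
Filling by ratio: image-resizer + email-composer + rate-limiter + feature-flag-service + search-indexer + metrics-collector for 2283, with 3 GB left unused.
The 7 GB tied up in rate-limiter and feature-flag-service and metrics-collector is better spent on log-shipper — total rises to 2486 (32 GB).
Next best is email-composer + log-shipper + feature-flag-service + search-indexer + metrics-collector at 2398 (32 GB) — short by 88.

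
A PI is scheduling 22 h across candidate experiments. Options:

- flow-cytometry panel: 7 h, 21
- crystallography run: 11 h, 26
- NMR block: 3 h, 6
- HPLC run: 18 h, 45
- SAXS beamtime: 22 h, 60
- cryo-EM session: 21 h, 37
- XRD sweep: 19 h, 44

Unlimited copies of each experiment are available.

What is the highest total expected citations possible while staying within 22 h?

3×flow-cytometry panel uses 21 of the 22 h and totals 63.
The spare 1 h is too small for any remaining experiment, and no exchange beats 63.

63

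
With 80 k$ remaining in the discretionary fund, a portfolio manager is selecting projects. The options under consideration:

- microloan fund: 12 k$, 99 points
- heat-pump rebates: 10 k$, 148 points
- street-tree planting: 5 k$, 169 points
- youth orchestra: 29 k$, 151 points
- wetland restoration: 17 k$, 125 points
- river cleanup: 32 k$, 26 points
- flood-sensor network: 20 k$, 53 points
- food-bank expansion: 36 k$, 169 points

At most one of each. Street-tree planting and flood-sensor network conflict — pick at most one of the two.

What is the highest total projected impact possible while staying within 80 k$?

Filling by ratio: microloan fund + heat-pump rebates + street-tree planting + youth orchestra + wetland restoration for 692, with 7 k$ left unused.
Replace youth orchestra with food-bank expansion: the trade gains 18 net, giving 710 at 80 k$.
Next best is microloan fund + heat-pump rebates + street-tree planting + youth orchestra + wetland restoration at 692 (73 k$) — short by 18.

710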